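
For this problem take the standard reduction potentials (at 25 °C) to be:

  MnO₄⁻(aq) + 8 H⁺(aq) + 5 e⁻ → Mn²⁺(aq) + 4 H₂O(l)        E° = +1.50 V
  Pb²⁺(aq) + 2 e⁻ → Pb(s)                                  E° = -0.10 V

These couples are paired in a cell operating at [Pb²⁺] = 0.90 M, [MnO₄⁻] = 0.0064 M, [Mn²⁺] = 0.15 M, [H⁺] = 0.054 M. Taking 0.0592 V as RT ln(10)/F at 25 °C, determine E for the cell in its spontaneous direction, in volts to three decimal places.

+1.465 V

MnO₄⁻/Mn²⁺ is the cathode (higher E°), Pb²⁺/Pb the anode: E°cell = +1.50 − (-0.10) = +1.60 V, n = 10.
Overall: 2 MnO₄⁻(aq) + 16 H⁺(aq) + 5 Pb(s) → 2 Mn²⁺(aq) + 8 H₂O(l) + 5 Pb²⁺(aq)
Q = [Mn²⁺]^2·[Pb²⁺]^5 / ([MnO₄⁻]^2·[H⁺]^16); log Q = 22.793.
E = E° − (0.0592/n) log Q = +1.60 − (0.0592/10)(22.793) = +1.465 V.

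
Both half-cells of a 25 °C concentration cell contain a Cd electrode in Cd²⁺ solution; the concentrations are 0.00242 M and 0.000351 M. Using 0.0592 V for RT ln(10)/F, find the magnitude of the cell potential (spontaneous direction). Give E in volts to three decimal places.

For a concentration cell E°cell = 0. The 0.00242 M side is the cathode (reduction is favoured where [Cd²⁺] is higher).
With n = 2, E = −(0.0592/2) log([Cd²⁺]ₐₙ/[Cd²⁺]꜀ₐₜ) = −(0.0592/2) log(0.000351/0.00242) = −(0.0592/2)(-0.839) = +0.025 V.

+0.025 V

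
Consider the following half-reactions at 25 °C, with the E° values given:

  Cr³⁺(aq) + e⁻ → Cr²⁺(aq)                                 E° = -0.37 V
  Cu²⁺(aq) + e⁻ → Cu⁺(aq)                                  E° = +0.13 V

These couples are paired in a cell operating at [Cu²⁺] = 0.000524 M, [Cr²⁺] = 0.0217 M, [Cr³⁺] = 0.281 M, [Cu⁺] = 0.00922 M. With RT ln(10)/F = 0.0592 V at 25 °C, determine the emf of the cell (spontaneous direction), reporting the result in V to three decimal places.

Cu²⁺/Cu⁺ is the cathode (higher E°), Cr³⁺/Cr²⁺ the anode: E°cell = +0.13 − (-0.37) = +0.50 V, n = 1.
Overall: Cu²⁺(aq) + Cr²⁺(aq) → Cu⁺(aq) + Cr³⁺(aq)
Q = [Cu⁺]·[Cr³⁺] / ([Cu²⁺]·[Cr²⁺]); log Q = 2.358.
E = E° − (0.0592/n) log Q = +0.50 − (0.0592/1)(2.358) = +0.360 V.

+0.360 V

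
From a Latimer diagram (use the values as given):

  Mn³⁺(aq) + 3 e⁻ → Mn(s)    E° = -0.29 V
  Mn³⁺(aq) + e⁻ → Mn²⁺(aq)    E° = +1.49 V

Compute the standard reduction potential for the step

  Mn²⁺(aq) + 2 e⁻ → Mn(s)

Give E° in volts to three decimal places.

Sequential free energies add, so n₃E°₃ = n₁E°₁ + n₂E°₂.
With n₃ = 3, and the known step contributing 1×(+1.49) V, the unknown satisfies 2·E° = 3×(-0.29) − 1×(+1.49) = -2.360.
E° = -2.360 / 2 = -1.180 V.

-1.180 V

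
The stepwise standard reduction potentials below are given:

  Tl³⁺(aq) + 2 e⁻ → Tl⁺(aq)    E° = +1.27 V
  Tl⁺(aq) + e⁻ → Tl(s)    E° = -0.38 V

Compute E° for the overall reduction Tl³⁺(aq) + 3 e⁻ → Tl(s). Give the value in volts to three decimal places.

Since ΔG° = −nFE° is additive over sequential reductions, n₃E°₃ = n₁E°₁ + n₂E°₂.
E°₃ = (2×+1.27 + 1×-0.38) / 3 = (+2.160) / 3 = +0.720 V.

+0.720 V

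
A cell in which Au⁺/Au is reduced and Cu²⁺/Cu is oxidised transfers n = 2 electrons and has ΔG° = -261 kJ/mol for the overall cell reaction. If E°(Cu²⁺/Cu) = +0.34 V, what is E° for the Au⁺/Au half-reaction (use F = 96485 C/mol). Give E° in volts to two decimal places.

+1.69 V

E°cell = −ΔG°/(nF) = −(-261×10³)/((2)(96485)) = +1.353 V.
Since Au⁺/Au is the cathode and Cu²⁺/Cu the anode, E°cell = E°(Au⁺/Au) − E°(Cu²⁺/Cu).
So E°(Au⁺/Au) = E°cell + E°(Cu²⁺/Cu) = +1.353 + (+0.34) = +1.69 V.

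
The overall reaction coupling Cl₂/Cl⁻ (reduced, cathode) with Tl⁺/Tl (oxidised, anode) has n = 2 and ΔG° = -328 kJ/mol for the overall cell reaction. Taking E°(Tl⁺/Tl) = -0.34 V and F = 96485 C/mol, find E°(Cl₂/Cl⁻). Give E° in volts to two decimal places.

+1.36 V

E°cell = −ΔG°/(nF) = −(-328×10³)/((2)(96485)) = +1.700 V.
Since Cl₂/Cl⁻ is the cathode and Tl⁺/Tl the anode, E°cell = E°(Cl₂/Cl⁻) − E°(Tl⁺/Tl).
So E°(Cl₂/Cl⁻) = E°cell + E°(Tl⁺/Tl) = +1.700 + (-0.34) = +1.36 V.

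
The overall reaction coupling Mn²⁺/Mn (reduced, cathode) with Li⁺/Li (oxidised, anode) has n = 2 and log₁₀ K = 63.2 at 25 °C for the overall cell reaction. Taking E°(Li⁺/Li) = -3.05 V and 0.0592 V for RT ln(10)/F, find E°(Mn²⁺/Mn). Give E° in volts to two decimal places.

E°cell = (0.0592/n)·log K = (0.0592/2)(63.2) = +1.871 V.
Since Mn²⁺/Mn is the cathode and Li⁺/Li the anode, E°cell = E°(Mn²⁺/Mn) − E°(Li⁺/Li).
So E°(Mn²⁺/Mn) = E°cell + E°(Li⁺/Li) = +1.871 + (-3.05) = -1.18 V.

-1.18 V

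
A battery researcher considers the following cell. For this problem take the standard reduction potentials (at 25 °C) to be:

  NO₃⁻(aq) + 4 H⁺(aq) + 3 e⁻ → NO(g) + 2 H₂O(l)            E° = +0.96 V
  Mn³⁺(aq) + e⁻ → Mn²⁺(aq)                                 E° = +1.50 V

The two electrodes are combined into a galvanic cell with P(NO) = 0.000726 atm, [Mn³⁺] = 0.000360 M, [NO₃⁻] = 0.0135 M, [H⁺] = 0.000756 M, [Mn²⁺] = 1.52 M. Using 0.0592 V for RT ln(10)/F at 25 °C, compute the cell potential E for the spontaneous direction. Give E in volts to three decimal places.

+0.547 V

Mn³⁺/Mn²⁺ is the cathode (higher E°), NO₃⁻/NO the anode: E°cell = +1.50 − (+0.96) = +0.54 V, n = 3.
Overall: 3 Mn³⁺(aq) + NO(g) + 2 H₂O(l) → 3 Mn²⁺(aq) + NO₃⁻(aq) + 4 H⁺(aq)
Q = [Mn²⁺]^3·[NO₃⁻]·[H⁺]^4 / ([Mn³⁺]^3·P(NO)); log Q = -0.340.
E = E° − (0.0592/n) log Q = +0.54 − (0.0592/3)(-0.340) = +0.547 V.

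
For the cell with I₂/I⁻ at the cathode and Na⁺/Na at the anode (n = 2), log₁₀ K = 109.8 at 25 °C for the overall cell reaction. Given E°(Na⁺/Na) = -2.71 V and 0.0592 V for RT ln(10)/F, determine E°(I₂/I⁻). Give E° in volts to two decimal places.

+0.54 V

E°cell = (0.0592/n)·log K = (0.0592/2)(109.8) = +3.250 V.
Since I₂/I⁻ is the cathode and Na⁺/Na the anode, E°cell = E°(I₂/I⁻) − E°(Na⁺/Na).
So E°(I₂/I⁻) = E°cell + E°(Na⁺/Na) = +3.250 + (-2.71) = +0.54 V.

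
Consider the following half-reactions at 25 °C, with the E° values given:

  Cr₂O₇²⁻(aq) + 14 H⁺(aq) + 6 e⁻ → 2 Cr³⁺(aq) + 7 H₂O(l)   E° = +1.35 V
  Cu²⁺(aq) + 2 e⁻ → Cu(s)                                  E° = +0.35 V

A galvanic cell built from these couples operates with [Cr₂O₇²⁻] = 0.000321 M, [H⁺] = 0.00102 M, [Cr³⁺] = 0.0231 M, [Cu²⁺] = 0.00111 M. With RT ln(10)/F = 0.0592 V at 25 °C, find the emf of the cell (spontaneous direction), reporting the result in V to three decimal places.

+0.672 V

Cr₂O₇²⁻/Cr³⁺ is the cathode (higher E°), Cu²⁺/Cu the anode: E°cell = +1.35 − (+0.35) = +1.00 V, n = 6.
Overall: Cr₂O₇²⁻(aq) + 14 H⁺(aq) + 3 Cu(s) → 2 Cr³⁺(aq) + 7 H₂O(l) + 3 Cu²⁺(aq)
Q = [Cr³⁺]^2·[Cu²⁺]^3 / ([Cr₂O₇²⁻]·[H⁺]^14); log Q = 33.236.
E = E° − (0.0592/n) log Q = +1.00 − (0.0592/6)(33.236) = +0.672 V.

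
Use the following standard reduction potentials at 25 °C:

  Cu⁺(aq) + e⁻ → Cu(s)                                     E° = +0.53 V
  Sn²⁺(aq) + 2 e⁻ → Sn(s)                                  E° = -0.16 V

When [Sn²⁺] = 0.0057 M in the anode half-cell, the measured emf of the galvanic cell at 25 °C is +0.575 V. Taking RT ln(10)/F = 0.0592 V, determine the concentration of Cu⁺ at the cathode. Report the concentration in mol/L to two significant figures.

Cu⁺/Cu is the cathode, Sn²⁺/Sn the anode: E°cell = +0.69 V, n = 2.
Overall reaction: 2 Cu⁺(aq) + Sn(s) → 2 Cu(s) + Sn²⁺(aq); Q = [Sn²⁺]^1/[Cu⁺]^2.
From E = E° − (0.0592/n) log Q: log Q = (E° − E)·n/0.0592 = (+0.69 − (+0.575))·2/0.0592 = 3.8851.
So 2·log[Cu⁺] = 1·log(0.0057) − log Q = -2.2441 − (3.8851) = -6.1292; log[Cu⁺] = -6.1292 / 2 = -3.0646; [Cu⁺] = 10^(-3.0646) ≈ 0.00086 M.

0.00086 M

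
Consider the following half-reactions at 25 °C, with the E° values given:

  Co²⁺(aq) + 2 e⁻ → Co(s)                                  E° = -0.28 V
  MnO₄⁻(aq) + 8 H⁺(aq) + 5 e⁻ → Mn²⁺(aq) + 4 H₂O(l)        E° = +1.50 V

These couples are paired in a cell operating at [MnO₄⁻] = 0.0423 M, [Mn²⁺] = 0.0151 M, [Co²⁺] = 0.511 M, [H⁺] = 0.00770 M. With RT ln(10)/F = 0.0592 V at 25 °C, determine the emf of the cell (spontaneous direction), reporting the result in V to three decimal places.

+1.594 V

MnO₄⁻/Mn²⁺ is the cathode (higher E°), Co²⁺/Co the anode: E°cell = +1.50 − (-0.28) = +1.78 V, n = 10.
Overall: 2 MnO₄⁻(aq) + 16 H⁺(aq) + 5 Co(s) → 2 Mn²⁺(aq) + 8 H₂O(l) + 5 Co²⁺(aq)
Q = [Mn²⁺]^2·[Co²⁺]^5 / ([MnO₄⁻]^2·[H⁺]^16); log Q = 31.464.
E = E° − (0.0592/n) log Q = +1.78 − (0.0592/10)(31.464) = +1.594 V.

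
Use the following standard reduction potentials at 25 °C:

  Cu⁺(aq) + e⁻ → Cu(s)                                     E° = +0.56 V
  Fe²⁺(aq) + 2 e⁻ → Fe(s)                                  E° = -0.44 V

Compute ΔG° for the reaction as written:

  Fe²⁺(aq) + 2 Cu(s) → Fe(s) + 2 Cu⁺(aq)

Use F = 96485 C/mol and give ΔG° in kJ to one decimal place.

As written, Fe²⁺/Fe is reduced (cathode) and Cu⁺/Cu is oxidised (anode), so E°cell = (-0.44) − (+0.56) = -1.00 V.
Balancing electrons gives n = 2.
ΔG° = −nFE° = −(2)(96485)(-1.00) = 192,970 J = +193.0 kJ.

+193.0 kJ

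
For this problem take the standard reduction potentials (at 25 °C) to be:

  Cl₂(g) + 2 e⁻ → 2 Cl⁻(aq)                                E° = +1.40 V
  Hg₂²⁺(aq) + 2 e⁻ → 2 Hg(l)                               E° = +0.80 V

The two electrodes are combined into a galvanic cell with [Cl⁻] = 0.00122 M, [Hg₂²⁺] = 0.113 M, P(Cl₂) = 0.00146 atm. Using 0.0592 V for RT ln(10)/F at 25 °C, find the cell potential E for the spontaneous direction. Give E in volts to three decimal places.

+0.717 V

Cl₂/Cl⁻ is the cathode (higher E°), Hg₂²⁺/Hg the anode: E°cell = +1.40 − (+0.80) = +0.60 V, n = 2.
Overall: Cl₂(g) + 2 Hg(l) → 2 Cl⁻(aq) + Hg₂²⁺(aq)
Q = [Cl⁻]^2·[Hg₂²⁺] / (P(Cl₂)); log Q = -3.939.
E = E° − (0.0592/n) log Q = +0.60 − (0.0592/2)(-3.939) = +0.717 V.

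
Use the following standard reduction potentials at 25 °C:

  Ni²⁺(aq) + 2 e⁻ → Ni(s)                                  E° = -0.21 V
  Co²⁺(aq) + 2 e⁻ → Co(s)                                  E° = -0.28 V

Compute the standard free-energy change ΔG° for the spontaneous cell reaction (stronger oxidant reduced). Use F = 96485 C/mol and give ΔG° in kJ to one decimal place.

-13.5 kJ

Ni²⁺/Ni (E° = -0.21 V) is the cathode; Co²⁺/Co (E° = -0.28 V) is the anode, so E°cell = +0.07 V.
Balancing electrons gives n = 2 (lcm of 2 and 2).
ΔG° = −nFE° = −(2)(96485)(+0.07) = -13,508 J = -13.5 kJ.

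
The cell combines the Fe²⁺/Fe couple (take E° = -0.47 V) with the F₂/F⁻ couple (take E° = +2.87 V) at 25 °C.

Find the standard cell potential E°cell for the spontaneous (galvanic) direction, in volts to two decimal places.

The F₂/F⁻ couple has the higher reduction potential, so it is the cathode; Fe²⁺/Fe is oxidised at the anode.
E°cell = E°(cathode) − E°(anode) = (+2.87) − (-0.47) = +3.34 V.
Since E°cell > 0, the reaction is spontaneous under standard conditions.

+3.34 V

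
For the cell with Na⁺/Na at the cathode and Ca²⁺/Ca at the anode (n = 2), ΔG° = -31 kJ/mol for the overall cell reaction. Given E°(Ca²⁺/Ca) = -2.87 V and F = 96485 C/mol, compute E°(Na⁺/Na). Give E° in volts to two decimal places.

E°cell = −ΔG°/(nF) = −(-31×10³)/((2)(96485)) = +0.161 V.
Since Na⁺/Na is the cathode and Ca²⁺/Ca the anode, E°cell = E°(Na⁺/Na) − E°(Ca²⁺/Ca).
So E°(Na⁺/Na) = E°cell + E°(Ca²⁺/Ca) = +0.161 + (-2.87) = -2.71 V.

-2.71 V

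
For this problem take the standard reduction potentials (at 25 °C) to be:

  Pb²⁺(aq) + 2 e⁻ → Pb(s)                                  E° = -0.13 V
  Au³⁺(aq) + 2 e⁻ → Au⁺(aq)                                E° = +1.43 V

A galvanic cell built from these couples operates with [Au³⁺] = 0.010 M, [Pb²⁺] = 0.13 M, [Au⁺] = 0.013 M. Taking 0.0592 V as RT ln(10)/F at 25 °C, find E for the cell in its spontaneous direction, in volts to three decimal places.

Au³⁺/Au⁺ is the cathode (higher E°), Pb²⁺/Pb the anode: E°cell = +1.43 − (-0.13) = +1.56 V, n = 2.
Overall: Au³⁺(aq) + Pb(s) → Au⁺(aq) + Pb²⁺(aq)
Q = [Au⁺]·[Pb²⁺] / ([Au³⁺]); log Q = -0.772.
E = E° − (0.0592/n) log Q = +1.56 − (0.0592/2)(-0.772) = +1.583 V.

+1.583 V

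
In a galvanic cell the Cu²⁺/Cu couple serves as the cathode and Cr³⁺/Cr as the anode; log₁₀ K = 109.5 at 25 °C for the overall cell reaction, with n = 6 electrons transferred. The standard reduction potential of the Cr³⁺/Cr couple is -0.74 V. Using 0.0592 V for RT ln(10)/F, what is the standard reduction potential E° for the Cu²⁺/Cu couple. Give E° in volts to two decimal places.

+0.34 V

E°cell = (0.0592/n)·log K = (0.0592/6)(109.5) = +1.080 V.
Since Cu²⁺/Cu is the cathode and Cr³⁺/Cr the anode, E°cell = E°(Cu²⁺/Cu) − E°(Cr³⁺/Cr).
So E°(Cu²⁺/Cu) = E°cell + E°(Cr³⁺/Cr) = +1.080 + (-0.74) = +0.34 V.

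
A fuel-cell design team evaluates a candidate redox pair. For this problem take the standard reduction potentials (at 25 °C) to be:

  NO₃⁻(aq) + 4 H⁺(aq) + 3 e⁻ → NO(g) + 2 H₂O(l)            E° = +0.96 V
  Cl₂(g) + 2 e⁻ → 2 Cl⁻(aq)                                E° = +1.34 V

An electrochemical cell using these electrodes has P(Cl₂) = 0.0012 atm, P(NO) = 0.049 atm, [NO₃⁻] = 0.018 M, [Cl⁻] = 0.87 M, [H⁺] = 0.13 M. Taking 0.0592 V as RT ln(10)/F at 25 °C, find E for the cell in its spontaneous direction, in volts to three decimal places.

Cl₂/Cl⁻ is the cathode (higher E°), NO₃⁻/NO the anode: E°cell = +1.34 − (+0.96) = +0.38 V, n = 6.
Overall: 3 Cl₂(g) + 2 NO(g) + 4 H₂O(l) → 6 Cl⁻(aq) + 2 NO₃⁻(aq) + 8 H⁺(aq)
Q = [Cl⁻]^6·[NO₃⁻]^2·[H⁺]^8 / (P(Cl₂)^3·P(NO)^2); log Q = 0.441.
E = E° − (0.0592/n) log Q = +0.38 − (0.0592/6)(0.441) = +0.376 V.

+0.376 V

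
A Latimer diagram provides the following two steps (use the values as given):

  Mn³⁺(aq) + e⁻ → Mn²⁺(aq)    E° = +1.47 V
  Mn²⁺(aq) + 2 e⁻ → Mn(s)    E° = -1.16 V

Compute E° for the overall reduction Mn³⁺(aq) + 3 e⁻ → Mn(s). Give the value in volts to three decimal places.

-0.283 V

Standard free energies of sequential steps add: ΔG°₃ = ΔG°₁ + ΔG°₂, so n₃E°₃ = n₁E°₁ + n₂E°₂.
E°₃ = (1×+1.47 + 2×-1.16) / 3 = (-0.850) / 3 = -0.283 V.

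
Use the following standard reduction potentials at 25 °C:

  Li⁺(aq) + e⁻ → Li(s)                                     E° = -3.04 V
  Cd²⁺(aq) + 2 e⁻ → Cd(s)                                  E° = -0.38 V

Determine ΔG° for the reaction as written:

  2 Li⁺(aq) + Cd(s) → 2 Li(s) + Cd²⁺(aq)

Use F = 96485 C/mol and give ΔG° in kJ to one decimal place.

As written, Li⁺/Li is reduced (cathode) and Cd²⁺/Cd is oxidised (anode), so E°cell = (-3.04) − (-0.38) = -2.66 V.
Balancing electrons gives n = 2.
ΔG° = −nFE° = −(2)(96485)(-2.66) = 513,300 J = +513.3 kJ.

+513.3 kJ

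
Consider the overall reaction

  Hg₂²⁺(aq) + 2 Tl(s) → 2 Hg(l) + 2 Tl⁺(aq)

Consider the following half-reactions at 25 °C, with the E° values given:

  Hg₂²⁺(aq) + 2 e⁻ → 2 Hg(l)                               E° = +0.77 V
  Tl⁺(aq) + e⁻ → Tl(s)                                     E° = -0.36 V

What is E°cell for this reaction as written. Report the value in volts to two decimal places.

The Hg₂²⁺/Hg couple has the higher reduction potential, so it is the cathode; Tl⁺/Tl is oxidised at the anode.
E°cell = E°(cathode) − E°(anode) = (+0.77) − (-0.36) = +1.13 V.

+1.13 V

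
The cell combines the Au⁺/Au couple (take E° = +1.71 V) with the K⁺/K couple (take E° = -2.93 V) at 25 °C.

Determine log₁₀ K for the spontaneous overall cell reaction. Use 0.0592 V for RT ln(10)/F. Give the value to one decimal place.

Cathode: Au⁺/Au; anode: K⁺/K. E°cell = +4.64 V, n = 1.
log K = nE°cell / 0.0592 = (1)(+4.64) / 0.0592 = 78.4.

78.4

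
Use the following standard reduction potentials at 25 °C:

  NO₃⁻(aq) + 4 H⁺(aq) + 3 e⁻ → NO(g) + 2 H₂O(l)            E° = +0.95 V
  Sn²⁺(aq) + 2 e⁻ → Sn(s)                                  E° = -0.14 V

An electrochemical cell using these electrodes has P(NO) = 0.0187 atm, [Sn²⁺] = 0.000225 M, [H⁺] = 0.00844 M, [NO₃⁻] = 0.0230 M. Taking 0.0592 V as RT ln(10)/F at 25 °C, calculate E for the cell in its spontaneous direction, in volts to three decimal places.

NO₃⁻/NO is the cathode (higher E°), Sn²⁺/Sn the anode: E°cell = +0.95 − (-0.14) = +1.09 V, n = 6.
Overall: 2 NO₃⁻(aq) + 8 H⁺(aq) + 3 Sn(s) → 2 NO(g) + 4 H₂O(l) + 3 Sn²⁺(aq)
Q = P(NO)^2·[Sn²⁺]^3 / ([NO₃⁻]^2·[H⁺]^8); log Q = 5.466.
E = E° − (0.0592/n) log Q = +1.09 − (0.0592/6)(5.466) = +1.036 V.

+1.036 V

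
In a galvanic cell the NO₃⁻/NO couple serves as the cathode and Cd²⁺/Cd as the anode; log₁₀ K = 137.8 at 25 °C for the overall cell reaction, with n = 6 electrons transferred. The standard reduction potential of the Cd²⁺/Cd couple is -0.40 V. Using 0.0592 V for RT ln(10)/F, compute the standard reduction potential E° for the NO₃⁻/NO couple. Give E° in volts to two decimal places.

E°cell = (0.0592/n)·log K = (0.0592/6)(137.8) = +1.360 V.
Since NO₃⁻/NO is the cathode and Cd²⁺/Cd the anode, E°cell = E°(NO₃⁻/NO) − E°(Cd²⁺/Cd).
So E°(NO₃⁻/NO) = E°cell + E°(Cd²⁺/Cd) = +1.360 + (-0.40) = +0.96 V.

+0.96 V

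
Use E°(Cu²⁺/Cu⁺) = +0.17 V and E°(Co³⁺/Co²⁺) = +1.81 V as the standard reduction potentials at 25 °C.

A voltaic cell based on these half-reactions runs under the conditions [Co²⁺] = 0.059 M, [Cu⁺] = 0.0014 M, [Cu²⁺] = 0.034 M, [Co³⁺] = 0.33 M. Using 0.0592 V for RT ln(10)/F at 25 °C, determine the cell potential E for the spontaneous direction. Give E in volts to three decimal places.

+1.602 V

Co³⁺/Co²⁺ is the cathode (higher E°), Cu²⁺/Cu⁺ the anode: E°cell = +1.81 − (+0.17) = +1.64 V, n = 1.
Overall: Co³⁺(aq) + Cu⁺(aq) → Co²⁺(aq) + Cu²⁺(aq)
Q = [Co²⁺]·[Cu²⁺] / ([Co³⁺]·[Cu⁺]); log Q = 0.638.
E = E° − (0.0592/n) log Q = +1.64 − (0.0592/1)(0.638) = +1.602 V.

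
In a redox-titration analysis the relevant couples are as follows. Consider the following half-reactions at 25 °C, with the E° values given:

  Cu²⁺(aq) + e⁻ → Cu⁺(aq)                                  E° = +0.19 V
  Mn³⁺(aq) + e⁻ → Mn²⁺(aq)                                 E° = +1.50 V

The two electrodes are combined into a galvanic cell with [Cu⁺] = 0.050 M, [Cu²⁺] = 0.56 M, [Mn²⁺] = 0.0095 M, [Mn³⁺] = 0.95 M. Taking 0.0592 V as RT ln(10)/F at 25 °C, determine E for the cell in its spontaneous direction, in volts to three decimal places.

+1.366 V

Mn³⁺/Mn²⁺ is the cathode (higher E°), Cu²⁺/Cu⁺ the anode: E°cell = +1.50 − (+0.19) = +1.31 V, n = 1.
Overall: Mn³⁺(aq) + Cu⁺(aq) → Mn²⁺(aq) + Cu²⁺(aq)
Q = [Mn²⁺]·[Cu²⁺] / ([Mn³⁺]·[Cu⁺]); log Q = -0.951.
E = E° − (0.0592/n) log Q = +1.31 − (0.0592/1)(-0.951) = +1.366 V.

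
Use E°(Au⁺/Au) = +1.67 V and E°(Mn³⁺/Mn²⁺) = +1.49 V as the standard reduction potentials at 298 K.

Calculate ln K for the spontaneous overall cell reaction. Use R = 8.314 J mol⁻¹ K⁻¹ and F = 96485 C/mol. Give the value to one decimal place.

7.0

Cathode: Au⁺/Au; anode: Mn³⁺/Mn²⁺. E°cell = (+1.67) − (+1.49) = +0.18 V, with n = 1.
ΔG° = −nFE° = −RT ln K, so ln K = nFE°/(RT) = (1)(96485)(+0.18) / ((8.314)(298)) = 7.010.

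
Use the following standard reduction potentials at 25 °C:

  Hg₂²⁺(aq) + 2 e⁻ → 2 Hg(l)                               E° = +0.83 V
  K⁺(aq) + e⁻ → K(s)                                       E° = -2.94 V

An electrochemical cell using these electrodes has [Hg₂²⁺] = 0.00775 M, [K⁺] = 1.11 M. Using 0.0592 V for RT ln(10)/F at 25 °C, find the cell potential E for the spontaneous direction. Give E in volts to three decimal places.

+3.705 V

Hg₂²⁺/Hg is the cathode (higher E°), K⁺/K the anode: E°cell = +0.83 − (-2.94) = +3.77 V, n = 2.
Overall: Hg₂²⁺(aq) + 2 K(s) → 2 Hg(l) + 2 K⁺(aq)
Q = [K⁺]^2 / ([Hg₂²⁺]); log Q = 2.201.
E = E° − (0.0592/n) log Q = +3.77 − (0.0592/2)(2.201) = +3.705 V.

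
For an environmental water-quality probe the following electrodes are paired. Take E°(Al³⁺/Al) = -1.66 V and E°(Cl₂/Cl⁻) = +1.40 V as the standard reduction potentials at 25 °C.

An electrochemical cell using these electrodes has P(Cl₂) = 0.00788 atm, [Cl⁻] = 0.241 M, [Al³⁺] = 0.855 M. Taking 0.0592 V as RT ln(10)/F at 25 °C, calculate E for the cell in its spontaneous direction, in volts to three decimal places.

Cl₂/Cl⁻ is the cathode (higher E°), Al³⁺/Al the anode: E°cell = +1.40 − (-1.66) = +3.06 V, n = 6.
Overall: 3 Cl₂(g) + 2 Al(s) → 6 Cl⁻(aq) + 2 Al³⁺(aq)
Q = [Cl⁻]^6·[Al³⁺]^2 / (P(Cl₂)^3); log Q = 2.466.
E = E° − (0.0592/n) log Q = +3.06 − (0.0592/6)(2.466) = +3.036 V.

+3.036 V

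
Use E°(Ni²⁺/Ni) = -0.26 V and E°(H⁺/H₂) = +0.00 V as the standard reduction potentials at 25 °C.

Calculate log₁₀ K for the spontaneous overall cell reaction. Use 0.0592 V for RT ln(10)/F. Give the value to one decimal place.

Cathode: H⁺/H₂; anode: Ni²⁺/Ni. E°cell = +0.26 V, n = 2.
log K = nE°cell / 0.0592 = (2)(+0.26) / 0.0592 = 8.8.

8.8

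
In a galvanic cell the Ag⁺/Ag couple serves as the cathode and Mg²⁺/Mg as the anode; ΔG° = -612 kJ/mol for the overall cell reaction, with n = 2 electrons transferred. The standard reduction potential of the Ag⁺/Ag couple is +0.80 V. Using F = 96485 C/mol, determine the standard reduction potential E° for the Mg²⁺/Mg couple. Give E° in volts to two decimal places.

-2.37 V

E°cell = −ΔG°/(nF) = −(-612×10³)/((2)(96485)) = +3.171 V.
Since Ag⁺/Ag is the cathode and Mg²⁺/Mg the anode, E°cell = E°(Ag⁺/Ag) − E°(Mg²⁺/Mg).
So E°(Mg²⁺/Mg) = E°(Ag⁺/Ag) − E°cell = (+0.80) − (+3.171) = -2.37 V.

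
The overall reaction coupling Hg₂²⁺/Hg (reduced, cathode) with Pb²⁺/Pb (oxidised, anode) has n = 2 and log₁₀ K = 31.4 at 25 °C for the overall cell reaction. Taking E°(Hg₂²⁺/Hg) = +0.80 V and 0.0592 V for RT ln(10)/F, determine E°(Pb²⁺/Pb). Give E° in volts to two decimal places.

E°cell = (0.0592/n)·log K = (0.0592/2)(31.4) = +0.929 V.
Since Hg₂²⁺/Hg is the cathode and Pb²⁺/Pb the anode, E°cell = E°(Hg₂²⁺/Hg) − E°(Pb²⁺/Pb).
So E°(Pb²⁺/Pb) = E°(Hg₂²⁺/Hg) − E°cell = (+0.80) − (+0.929) = -0.13 V.

-0.13 V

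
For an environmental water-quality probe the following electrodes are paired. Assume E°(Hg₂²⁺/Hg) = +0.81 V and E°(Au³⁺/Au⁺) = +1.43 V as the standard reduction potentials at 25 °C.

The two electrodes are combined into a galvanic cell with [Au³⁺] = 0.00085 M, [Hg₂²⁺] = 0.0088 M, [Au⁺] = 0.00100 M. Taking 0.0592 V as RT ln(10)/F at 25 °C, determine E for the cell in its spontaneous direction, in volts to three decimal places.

Au³⁺/Au⁺ is the cathode (higher E°), Hg₂²⁺/Hg the anode: E°cell = +1.43 − (+0.81) = +0.62 V, n = 2.
Overall: Au³⁺(aq) + 2 Hg(l) → Au⁺(aq) + Hg₂²⁺(aq)
Q = [Au⁺]·[Hg₂²⁺] / ([Au³⁺]); log Q = -1.985.
E = E° − (0.0592/n) log Q = +0.62 − (0.0592/2)(-1.985) = +0.679 V.

+0.679 V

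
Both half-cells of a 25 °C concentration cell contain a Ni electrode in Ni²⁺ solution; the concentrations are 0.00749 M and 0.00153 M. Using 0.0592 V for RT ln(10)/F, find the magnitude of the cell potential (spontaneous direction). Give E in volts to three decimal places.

For a concentration cell E°cell = 0. The 0.00749 M side is the cathode (reduction is favoured where [Ni²⁺] is higher).
With n = 2, E = −(0.0592/2) log([Ni²⁺]ₐₙ/[Ni²⁺]꜀ₐₜ) = −(0.0592/2) log(0.00153/0.00749) = −(0.0592/2)(-0.690) = +0.020 V.

+0.020 V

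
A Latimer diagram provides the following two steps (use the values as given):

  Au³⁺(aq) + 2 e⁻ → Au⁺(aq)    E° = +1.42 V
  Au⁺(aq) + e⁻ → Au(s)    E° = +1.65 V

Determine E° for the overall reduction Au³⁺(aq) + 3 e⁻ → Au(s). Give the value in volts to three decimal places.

Standard free energies of sequential steps add: ΔG°₃ = ΔG°₁ + ΔG°₂, so n₃E°₃ = n₁E°₁ + n₂E°₂.
E°₃ = (2×+1.42 + 1×+1.65) / 3 = (+4.490) / 3 = +1.497 V.
E° values themselves are not directly additive — weighting by electron count is essential.

+1.497 V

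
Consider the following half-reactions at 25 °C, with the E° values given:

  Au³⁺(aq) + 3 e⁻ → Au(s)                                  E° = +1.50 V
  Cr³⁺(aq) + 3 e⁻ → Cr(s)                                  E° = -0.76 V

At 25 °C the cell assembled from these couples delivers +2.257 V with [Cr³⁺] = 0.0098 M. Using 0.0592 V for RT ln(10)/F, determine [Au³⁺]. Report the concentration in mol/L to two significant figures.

0.0069 M

Au³⁺/Au is the cathode, Cr³⁺/Cr the anode: E°cell = +2.26 V, n = 3.
Overall reaction: Au³⁺(aq) + Cr(s) → Au(s) + Cr³⁺(aq); Q = [Cr³⁺]^1/[Au³⁺]^1.
From E = E° − (0.0592/n) log Q: log Q = (E° − E)·n/0.0592 = (+2.26 − (+2.257))·3/0.0592 = 0.1520.
So 1·log[Au³⁺] = 1·log(0.0098) − log Q = -2.0088 − (0.1520) = -2.1608; [Au³⁺] = 10^(-2.1608) ≈ 0.0069 M.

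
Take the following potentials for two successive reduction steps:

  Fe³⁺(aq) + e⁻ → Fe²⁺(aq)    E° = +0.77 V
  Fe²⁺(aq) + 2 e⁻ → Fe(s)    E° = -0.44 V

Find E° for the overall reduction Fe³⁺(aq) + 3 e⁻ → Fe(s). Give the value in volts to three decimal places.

-0.037 V

Since ΔG° = −nFE° is additive over sequential reductions, n₃E°₃ = n₁E°₁ + n₂E°₂.
E°₃ = (1×+0.77 + 2×-0.44) / 3 = (-0.110) / 3 = -0.037 V.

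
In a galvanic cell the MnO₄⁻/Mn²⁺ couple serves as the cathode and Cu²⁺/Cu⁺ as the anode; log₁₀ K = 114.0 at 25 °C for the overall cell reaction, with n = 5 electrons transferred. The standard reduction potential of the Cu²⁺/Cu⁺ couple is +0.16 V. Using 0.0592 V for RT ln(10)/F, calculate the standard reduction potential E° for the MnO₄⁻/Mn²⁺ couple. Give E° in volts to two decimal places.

+1.51 V

E°cell = (0.0592/n)·log K = (0.0592/5)(114.0) = +1.350 V.
Since MnO₄⁻/Mn²⁺ is the cathode and Cu²⁺/Cu⁺ the anode, E°cell = E°(MnO₄⁻/Mn²⁺) − E°(Cu²⁺/Cu⁺).
So E°(MnO₄⁻/Mn²⁺) = E°cell + E°(Cu²⁺/Cu⁺) = +1.350 + (+0.16) = +1.51 V.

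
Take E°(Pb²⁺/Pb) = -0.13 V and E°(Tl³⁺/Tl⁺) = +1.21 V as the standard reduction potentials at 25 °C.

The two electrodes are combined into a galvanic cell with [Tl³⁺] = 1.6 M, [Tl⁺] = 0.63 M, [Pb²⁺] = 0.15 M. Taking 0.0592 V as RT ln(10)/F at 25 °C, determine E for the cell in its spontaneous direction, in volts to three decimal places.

+1.376 V

Tl³⁺/Tl⁺ is the cathode (higher E°), Pb²⁺/Pb the anode: E°cell = +1.21 − (-0.13) = +1.34 V, n = 2.
Overall: Tl³⁺(aq) + Pb(s) → Tl⁺(aq) + Pb²⁺(aq)
Q = [Tl⁺]·[Pb²⁺] / ([Tl³⁺]); log Q = -1.229.
E = E° − (0.0592/n) log Q = +1.34 − (0.0592/2)(-1.229) = +1.376 V.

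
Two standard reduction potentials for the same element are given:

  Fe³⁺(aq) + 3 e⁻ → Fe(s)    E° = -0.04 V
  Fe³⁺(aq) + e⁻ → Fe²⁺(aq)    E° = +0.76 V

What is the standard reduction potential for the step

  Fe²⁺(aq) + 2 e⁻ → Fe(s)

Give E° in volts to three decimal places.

-0.440 V

Sequential free energies add, so n₃E°₃ = n₁E°₁ + n₂E°₂.
With n₃ = 3, and the known step contributing 1×(+0.76) V, the unknown satisfies 2·E° = 3×(-0.04) − 1×(+0.76) = -0.880.
E° = -0.880 / 2 = -0.440 V.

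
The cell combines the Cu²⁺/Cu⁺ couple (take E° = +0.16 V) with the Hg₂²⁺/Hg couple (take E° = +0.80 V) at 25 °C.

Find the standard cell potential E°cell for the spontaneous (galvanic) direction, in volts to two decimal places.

+0.64 V

The Hg₂²⁺/Hg couple has the higher reduction potential, so it is the cathode; Cu²⁺/Cu⁺ is oxidised at the anode.
E°cell = E°(cathode) − E°(anode) = (+0.80) − (+0.16) = +0.64 V.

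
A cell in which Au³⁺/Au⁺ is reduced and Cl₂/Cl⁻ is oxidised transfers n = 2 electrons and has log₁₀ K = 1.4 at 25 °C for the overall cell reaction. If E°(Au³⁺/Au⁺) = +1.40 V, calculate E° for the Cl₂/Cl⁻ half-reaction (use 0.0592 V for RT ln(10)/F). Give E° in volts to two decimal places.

E°cell = (0.0592/n)·log K = (0.0592/2)(1.4) = +0.041 V.
Since Au³⁺/Au⁺ is the cathode and Cl₂/Cl⁻ the anode, E°cell = E°(Au³⁺/Au⁺) − E°(Cl₂/Cl⁻).
So E°(Cl₂/Cl⁻) = E°(Au³⁺/Au⁺) − E°cell = (+1.40) − (+0.041) = +1.36 V.

+1.36 V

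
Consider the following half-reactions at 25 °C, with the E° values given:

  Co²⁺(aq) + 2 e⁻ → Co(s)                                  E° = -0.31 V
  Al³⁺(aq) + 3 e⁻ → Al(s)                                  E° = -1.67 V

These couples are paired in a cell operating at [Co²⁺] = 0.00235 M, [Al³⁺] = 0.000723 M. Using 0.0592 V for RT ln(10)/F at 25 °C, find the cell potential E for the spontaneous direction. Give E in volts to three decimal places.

+1.344 V

Co²⁺/Co is the cathode (higher E°), Al³⁺/Al the anode: E°cell = -0.31 − (-1.67) = +1.36 V, n = 6.
Overall: 3 Co²⁺(aq) + 2 Al(s) → 3 Co(s) + 2 Al³⁺(aq)
Q = [Al³⁺]^2 / ([Co²⁺]^3); log Q = 1.605.
E = E° − (0.0592/n) log Q = +1.36 − (0.0592/6)(1.605) = +1.344 V.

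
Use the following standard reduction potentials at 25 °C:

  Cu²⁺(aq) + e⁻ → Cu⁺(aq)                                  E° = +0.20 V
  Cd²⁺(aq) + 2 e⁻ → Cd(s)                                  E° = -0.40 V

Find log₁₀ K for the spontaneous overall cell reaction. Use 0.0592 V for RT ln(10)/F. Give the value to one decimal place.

20.3

Cathode: Cu²⁺/Cu⁺; anode: Cd²⁺/Cd. E°cell = +0.60 V, n = 2.
log K = nE°cell / 0.0592 = (2)(+0.60) / 0.0592 = 20.3.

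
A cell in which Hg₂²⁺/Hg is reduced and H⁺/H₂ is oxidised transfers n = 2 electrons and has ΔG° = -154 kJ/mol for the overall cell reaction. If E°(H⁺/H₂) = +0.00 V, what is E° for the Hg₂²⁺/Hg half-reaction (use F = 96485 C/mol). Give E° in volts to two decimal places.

E°cell = −ΔG°/(nF) = −(-154×10³)/((2)(96485)) = +0.798 V.
Since Hg₂²⁺/Hg is the cathode and H⁺/H₂ the anode, E°cell = E°(Hg₂²⁺/Hg) − E°(H⁺/H₂).
So E°(Hg₂²⁺/Hg) = E°cell + E°(H⁺/H₂) = +0.798 + (+0.00) = +0.80 V.

+0.80 V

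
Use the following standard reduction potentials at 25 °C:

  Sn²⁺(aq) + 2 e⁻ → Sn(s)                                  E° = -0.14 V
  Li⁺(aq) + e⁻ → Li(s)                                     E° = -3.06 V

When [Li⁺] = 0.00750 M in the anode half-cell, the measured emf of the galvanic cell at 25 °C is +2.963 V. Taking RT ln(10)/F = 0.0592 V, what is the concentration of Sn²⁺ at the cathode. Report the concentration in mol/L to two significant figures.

Sn²⁺/Sn is the cathode, Li⁺/Li the anode: E°cell = +2.92 V, n = 2.
Overall reaction: Sn²⁺(aq) + 2 Li(s) → Sn(s) + 2 Li⁺(aq); Q = [Li⁺]^2/[Sn²⁺]^1.
From E = E° − (0.0592/n) log Q: log Q = (E° − E)·n/0.0592 = (+2.92 − (+2.963))·2/0.0592 = -1.4527.
So 1·log[Sn²⁺] = 2·log(0.0075) − log Q = -4.2499 − (-1.4527) = -2.7972; [Sn²⁺] = 10^(-2.7972) ≈ 0.0016 M.

0.0016 M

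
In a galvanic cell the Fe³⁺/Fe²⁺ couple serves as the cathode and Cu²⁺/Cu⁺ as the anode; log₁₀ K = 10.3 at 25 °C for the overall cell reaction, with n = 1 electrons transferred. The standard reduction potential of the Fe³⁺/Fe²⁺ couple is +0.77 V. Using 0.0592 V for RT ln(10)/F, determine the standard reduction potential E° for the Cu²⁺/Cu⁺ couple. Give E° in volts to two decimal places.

E°cell = (0.0592/n)·log K = (0.0592/1)(10.3) = +0.610 V.
Since Fe³⁺/Fe²⁺ is the cathode and Cu²⁺/Cu⁺ the anode, E°cell = E°(Fe³⁺/Fe²⁺) − E°(Cu²⁺/Cu⁺).
So E°(Cu²⁺/Cu⁺) = E°(Fe³⁺/Fe²⁺) − E°cell = (+0.77) − (+0.610) = +0.16 V.

+0.16 V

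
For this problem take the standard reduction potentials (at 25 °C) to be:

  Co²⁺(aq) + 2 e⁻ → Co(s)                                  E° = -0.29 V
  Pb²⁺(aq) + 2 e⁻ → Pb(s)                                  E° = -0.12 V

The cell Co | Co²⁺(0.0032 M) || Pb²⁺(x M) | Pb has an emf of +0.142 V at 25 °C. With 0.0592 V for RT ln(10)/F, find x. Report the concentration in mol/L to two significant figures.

Pb²⁺/Pb is the cathode, Co²⁺/Co the anode: E°cell = +0.17 V, n = 2.
Overall reaction: Pb²⁺(aq) + Co(s) → Pb(s) + Co²⁺(aq); Q = [Co²⁺]^1/[Pb²⁺]^1.
From E = E° − (0.0592/n) log Q: log Q = (E° − E)·n/0.0592 = (+0.17 − (+0.142))·2/0.0592 = 0.9459.
So 1·log[Pb²⁺] = 1·log(0.0032) − log Q = -2.4949 − (0.9459) = -3.4408; [Pb²⁺] = 10^(-3.4408) ≈ 0.00036 M.

0.00036 M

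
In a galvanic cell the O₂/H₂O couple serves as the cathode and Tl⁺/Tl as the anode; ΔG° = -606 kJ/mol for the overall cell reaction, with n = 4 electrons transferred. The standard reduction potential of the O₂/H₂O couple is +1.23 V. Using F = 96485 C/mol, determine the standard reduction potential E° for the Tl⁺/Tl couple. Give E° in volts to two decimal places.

-0.34 V

E°cell = −ΔG°/(nF) = −(-606×10³)/((4)(96485)) = +1.570 V.
Since O₂/H₂O is the cathode and Tl⁺/Tl the anode, E°cell = E°(O₂/H₂O) − E°(Tl⁺/Tl).
So E°(Tl⁺/Tl) = E°(O₂/H₂O) − E°cell = (+1.23) − (+1.570) = -0.34 V.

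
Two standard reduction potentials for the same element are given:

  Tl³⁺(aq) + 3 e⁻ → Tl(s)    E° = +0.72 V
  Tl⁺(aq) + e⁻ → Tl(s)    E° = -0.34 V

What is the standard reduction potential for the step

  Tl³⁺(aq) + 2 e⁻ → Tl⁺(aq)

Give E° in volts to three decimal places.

+1.250 V

Sequential free energies add, so n₃E°₃ = n₁E°₁ + n₂E°₂.
With n₃ = 3, and the known step contributing 1×(-0.34) V, the unknown satisfies 2·E° = 3×(+0.72) − 1×(-0.34) = +2.500.
E° = +2.500 / 2 = +1.250 V.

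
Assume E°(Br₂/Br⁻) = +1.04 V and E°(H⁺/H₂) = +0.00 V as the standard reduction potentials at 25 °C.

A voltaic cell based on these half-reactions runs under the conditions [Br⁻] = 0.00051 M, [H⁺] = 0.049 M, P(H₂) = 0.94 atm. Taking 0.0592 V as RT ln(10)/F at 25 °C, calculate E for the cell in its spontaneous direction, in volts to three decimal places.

+1.312 V

Br₂/Br⁻ is the cathode (higher E°), H⁺/H₂ the anode: E°cell = +1.04 − (+0.00) = +1.04 V, n = 2.
Overall: Br₂(l) + H₂(g) → 2 Br⁻(aq) + 2 H⁺(aq)
Q = [Br⁻]^2·[H⁺]^2 / (P(H₂)); log Q = -9.178.
E = E° − (0.0592/n) log Q = +1.04 − (0.0592/2)(-9.178) = +1.312 V.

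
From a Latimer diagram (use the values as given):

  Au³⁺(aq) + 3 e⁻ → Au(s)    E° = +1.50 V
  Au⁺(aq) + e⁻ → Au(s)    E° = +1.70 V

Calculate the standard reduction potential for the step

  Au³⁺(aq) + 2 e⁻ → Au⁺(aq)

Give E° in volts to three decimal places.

+1.400 V

Sequential free energies add, so n₃E°₃ = n₁E°₁ + n₂E°₂.
With n₃ = 3, and the known step contributing 1×(+1.70) V, the unknown satisfies 2·E° = 3×(+1.50) − 1×(+1.70) = +2.800.
E° = +2.800 / 2 = +1.400 V.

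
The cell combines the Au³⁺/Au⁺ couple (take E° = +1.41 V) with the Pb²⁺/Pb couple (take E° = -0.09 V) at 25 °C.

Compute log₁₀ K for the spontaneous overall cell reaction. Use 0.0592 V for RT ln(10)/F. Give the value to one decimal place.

50.7

Cathode: Au³⁺/Au⁺; anode: Pb²⁺/Pb. E°cell = +1.50 V, n = 2.
log K = nE°cell / 0.0592 = (2)(+1.50) / 0.0592 = 50.7.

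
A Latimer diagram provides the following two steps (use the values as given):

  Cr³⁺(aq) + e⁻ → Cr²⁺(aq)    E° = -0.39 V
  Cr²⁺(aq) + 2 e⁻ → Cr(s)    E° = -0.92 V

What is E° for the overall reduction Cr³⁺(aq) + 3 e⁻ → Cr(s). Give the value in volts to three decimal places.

Adding the free-energy changes (−nFE°) of the two steps gives −n₃FE°₃ = −n₁FE°₁ − n₂FE°₂.
E°₃ = (1×-0.39 + 2×-0.92) / 3 = (-2.230) / 3 = -0.743 V.

-0.743 V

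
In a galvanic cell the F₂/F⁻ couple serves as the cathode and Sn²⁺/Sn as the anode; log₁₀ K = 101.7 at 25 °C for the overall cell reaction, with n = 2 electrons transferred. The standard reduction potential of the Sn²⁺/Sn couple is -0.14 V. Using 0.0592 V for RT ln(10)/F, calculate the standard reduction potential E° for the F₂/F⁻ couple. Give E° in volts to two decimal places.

+2.87 V

E°cell = (0.0592/n)·log K = (0.0592/2)(101.7) = +3.010 V.
Since F₂/F⁻ is the cathode and Sn²⁺/Sn the anode, E°cell = E°(F₂/F⁻) − E°(Sn²⁺/Sn).
So E°(F₂/F⁻) = E°cell + E°(Sn²⁺/Sn) = +3.010 + (-0.14) = +2.87 V.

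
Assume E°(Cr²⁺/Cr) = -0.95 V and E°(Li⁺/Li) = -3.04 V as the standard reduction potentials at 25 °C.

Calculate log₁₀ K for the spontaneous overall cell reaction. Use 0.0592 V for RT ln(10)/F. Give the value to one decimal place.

70.6

Cathode: Cr²⁺/Cr; anode: Li⁺/Li. E°cell = +2.09 V, n = 2.
log K = nE°cell / 0.0592 = (2)(+2.09) / 0.0592 = 70.6.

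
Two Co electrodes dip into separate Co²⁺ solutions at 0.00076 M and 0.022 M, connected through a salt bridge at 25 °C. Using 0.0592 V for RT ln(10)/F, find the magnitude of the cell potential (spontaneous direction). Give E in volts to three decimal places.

For a concentration cell E°cell = 0. The 0.022 M side is the cathode (reduction is favoured where [Co²⁺] is higher).
With n = 2, E = −(0.0592/2) log([Co²⁺]ₐₙ/[Co²⁺]꜀ₐₜ) = −(0.0592/2) log(0.00076/0.022) = −(0.0592/2)(-1.462) = +0.043 V.

+0.043 V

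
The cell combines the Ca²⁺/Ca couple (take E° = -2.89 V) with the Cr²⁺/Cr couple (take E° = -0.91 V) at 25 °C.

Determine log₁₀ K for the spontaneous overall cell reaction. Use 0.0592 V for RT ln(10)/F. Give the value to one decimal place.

66.9

Cathode: Cr²⁺/Cr; anode: Ca²⁺/Ca. E°cell = +1.98 V, n = 2.
log K = nE°cell / 0.0592 = (2)(+1.98) / 0.0592 = 66.9.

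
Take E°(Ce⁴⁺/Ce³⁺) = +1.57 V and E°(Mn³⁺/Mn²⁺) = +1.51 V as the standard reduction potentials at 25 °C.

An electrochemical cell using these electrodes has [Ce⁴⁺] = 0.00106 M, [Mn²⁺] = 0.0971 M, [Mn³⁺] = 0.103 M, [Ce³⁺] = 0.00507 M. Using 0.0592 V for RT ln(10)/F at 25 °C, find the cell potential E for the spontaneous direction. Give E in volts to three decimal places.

Ce⁴⁺/Ce³⁺ is the cathode (higher E°), Mn³⁺/Mn²⁺ the anode: E°cell = +1.57 − (+1.51) = +0.06 V, n = 1.
Overall: Ce⁴⁺(aq) + Mn²⁺(aq) → Ce³⁺(aq) + Mn³⁺(aq)
Q = [Ce³⁺]·[Mn³⁺] / ([Ce⁴⁺]·[Mn²⁺]); log Q = 0.705.
E = E° − (0.0592/n) log Q = +0.06 − (0.0592/1)(0.705) = +0.018 V.

+0.018 V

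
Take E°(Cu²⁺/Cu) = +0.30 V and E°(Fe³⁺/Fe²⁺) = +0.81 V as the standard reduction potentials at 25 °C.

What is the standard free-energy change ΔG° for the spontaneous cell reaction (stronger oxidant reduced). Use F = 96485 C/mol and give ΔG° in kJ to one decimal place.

-98.4 kJ

Fe³⁺/Fe²⁺ (E° = +0.81 V) is the cathode; Cu²⁺/Cu (E° = +0.30 V) is the anode, so E°cell = +0.51 V.
Balancing electrons gives n = 2 (lcm of 1 and 2).
ΔG° = −nFE° = −(2)(96485)(+0.51) = -98,415 J = -98.4 kJ.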